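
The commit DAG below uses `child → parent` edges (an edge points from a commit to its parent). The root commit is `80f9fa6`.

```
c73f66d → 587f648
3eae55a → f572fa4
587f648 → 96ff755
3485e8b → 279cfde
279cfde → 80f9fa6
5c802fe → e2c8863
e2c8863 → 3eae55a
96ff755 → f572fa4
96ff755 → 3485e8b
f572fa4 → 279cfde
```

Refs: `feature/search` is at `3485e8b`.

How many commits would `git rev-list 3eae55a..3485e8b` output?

1

Reachable from 3485e8b: {279cfde, 3485e8b, 80f9fa6}.
Reachable from 3eae55a: {279cfde, 3eae55a, 80f9fa6, f572fa4}.
In 3485e8b's history but not 3eae55a's: {3485e8b} — 1 commit.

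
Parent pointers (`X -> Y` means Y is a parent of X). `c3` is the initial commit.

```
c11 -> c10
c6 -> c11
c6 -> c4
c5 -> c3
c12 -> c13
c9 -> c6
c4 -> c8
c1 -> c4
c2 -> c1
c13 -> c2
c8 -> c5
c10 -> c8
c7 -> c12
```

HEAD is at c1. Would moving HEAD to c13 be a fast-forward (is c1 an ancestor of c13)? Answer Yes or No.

A fast-forward from c1 to c13 is possible iff c1 is an ancestor of c13.
Ancestors of c13: {c1, c13, c2, c3, c4, c5, c8}.
c1 is among them, so fast-forward is possible.

Yes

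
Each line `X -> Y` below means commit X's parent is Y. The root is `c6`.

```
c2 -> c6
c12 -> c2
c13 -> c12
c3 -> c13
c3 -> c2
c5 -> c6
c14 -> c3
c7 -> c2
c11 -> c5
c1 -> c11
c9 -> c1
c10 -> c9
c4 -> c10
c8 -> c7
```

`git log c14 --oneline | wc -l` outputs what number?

Walking parent pointers from c14: reachable set = {c12, c13, c14, c2, c3, c6}.
That is 6 commits.

6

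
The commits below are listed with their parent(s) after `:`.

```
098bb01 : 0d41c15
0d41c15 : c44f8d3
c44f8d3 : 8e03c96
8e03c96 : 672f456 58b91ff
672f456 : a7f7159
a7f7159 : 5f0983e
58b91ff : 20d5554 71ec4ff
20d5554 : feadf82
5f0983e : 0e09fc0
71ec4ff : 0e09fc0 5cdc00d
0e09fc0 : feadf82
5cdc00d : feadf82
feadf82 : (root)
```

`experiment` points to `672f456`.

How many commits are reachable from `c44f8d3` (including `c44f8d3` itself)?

11

Walking parent pointers from c44f8d3: reachable set = {0e09fc0, 20d5554, 58b91ff, 5cdc00d, 5f0983e, 672f456, 71ec4ff, 8e03c96, a7f7159, c44f8d3, feadf82}.
That is 11 commits.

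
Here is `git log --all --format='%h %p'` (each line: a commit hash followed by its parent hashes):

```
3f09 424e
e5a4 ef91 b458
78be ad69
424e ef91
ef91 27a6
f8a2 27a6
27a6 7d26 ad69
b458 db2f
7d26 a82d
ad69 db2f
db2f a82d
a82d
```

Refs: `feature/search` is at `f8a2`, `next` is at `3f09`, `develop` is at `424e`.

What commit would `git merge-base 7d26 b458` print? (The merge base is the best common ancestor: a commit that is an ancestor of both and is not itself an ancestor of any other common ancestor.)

a82d

Ancestors of 7d26: {7d26, a82d}.
Ancestors of b458: {a82d, b458, db2f}.
Common ancestors: {a82d}.
The only common ancestor is a82d, so it is the merge base.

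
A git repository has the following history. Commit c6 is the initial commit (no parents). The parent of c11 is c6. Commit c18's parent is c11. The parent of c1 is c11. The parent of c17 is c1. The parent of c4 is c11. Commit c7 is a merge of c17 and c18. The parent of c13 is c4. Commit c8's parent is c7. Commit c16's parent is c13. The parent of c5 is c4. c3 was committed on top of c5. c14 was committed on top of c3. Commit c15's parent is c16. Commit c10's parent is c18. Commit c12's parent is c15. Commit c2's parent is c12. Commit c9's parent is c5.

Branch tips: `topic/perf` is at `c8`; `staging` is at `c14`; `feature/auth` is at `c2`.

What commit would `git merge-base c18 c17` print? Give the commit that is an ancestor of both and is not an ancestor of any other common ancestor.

Ancestors of c18: {c11, c18, c6}.
Ancestors of c17: {c1, c11, c17, c6}.
Common ancestors: {c11, c6}.
Among these, c11 is not an ancestor of any other common ancestor — it is the merge base.

c11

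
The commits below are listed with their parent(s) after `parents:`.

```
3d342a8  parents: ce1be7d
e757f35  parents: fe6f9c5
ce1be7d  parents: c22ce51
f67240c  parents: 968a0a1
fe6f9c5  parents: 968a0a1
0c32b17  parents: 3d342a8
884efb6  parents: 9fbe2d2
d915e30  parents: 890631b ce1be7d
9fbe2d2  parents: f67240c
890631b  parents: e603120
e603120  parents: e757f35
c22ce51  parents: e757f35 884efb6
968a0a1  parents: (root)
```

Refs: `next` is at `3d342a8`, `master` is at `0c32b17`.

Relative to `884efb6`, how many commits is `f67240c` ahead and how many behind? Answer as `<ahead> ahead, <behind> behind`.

0 ahead, 2 behind

Reachable from f67240c: {968a0a1, f67240c}.
Reachable from 884efb6: {884efb6, 968a0a1, 9fbe2d2, f67240c}.
Only in f67240c's history (ahead): {} — 0.
Only in 884efb6's history (behind): {884efb6, 9fbe2d2} — 2.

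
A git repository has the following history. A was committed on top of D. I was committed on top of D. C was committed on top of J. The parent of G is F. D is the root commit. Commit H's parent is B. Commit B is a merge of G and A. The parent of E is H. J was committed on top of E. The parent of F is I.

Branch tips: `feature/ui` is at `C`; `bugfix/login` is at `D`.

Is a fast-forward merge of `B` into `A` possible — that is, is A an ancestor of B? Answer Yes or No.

A fast-forward from A to B is possible iff A is an ancestor of B.
Ancestors of B: {A, B, D, F, G, I}.
A is among them, so fast-forward is possible.

Yes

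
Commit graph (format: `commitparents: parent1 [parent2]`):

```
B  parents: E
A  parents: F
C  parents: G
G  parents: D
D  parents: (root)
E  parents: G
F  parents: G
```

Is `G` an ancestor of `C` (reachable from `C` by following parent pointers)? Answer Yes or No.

Ancestors of C (commits reachable by following parents): {C, D, G}.
G is in that set, so it is an ancestor of C.

Yes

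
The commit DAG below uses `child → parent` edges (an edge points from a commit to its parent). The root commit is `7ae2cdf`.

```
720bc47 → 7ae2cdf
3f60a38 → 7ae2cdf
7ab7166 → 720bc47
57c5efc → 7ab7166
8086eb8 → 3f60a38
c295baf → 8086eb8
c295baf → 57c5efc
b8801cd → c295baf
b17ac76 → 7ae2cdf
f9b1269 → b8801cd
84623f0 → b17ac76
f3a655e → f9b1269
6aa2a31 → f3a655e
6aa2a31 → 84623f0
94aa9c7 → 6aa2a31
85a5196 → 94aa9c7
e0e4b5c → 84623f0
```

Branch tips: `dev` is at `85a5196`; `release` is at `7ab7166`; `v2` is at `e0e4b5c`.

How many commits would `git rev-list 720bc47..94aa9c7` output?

Reachable from 94aa9c7: {3f60a38, 57c5efc, 6aa2a31, 720bc47, 7ab7166, 7ae2cdf, 8086eb8, 84623f0, 94aa9c7, b17ac76, b8801cd, c295baf, f3a655e, f9b1269}.
Reachable from 720bc47: {720bc47, 7ae2cdf}.
In 94aa9c7's history but not 720bc47's: {3f60a38, 57c5efc, 6aa2a31, 7ab7166, 8086eb8, 84623f0, 94aa9c7, b17ac76, b8801cd, c295baf, f3a655e, f9b1269} — 12 commits.

12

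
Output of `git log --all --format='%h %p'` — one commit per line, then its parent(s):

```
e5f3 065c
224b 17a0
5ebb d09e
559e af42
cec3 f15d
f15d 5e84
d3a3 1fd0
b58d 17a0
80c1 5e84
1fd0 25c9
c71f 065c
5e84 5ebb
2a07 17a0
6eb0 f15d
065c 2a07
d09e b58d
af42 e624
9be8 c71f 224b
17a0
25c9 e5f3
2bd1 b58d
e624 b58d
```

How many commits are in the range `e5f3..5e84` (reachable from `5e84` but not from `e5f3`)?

4

Reachable from 5e84: {17a0, 5e84, 5ebb, b58d, d09e}.
Reachable from e5f3: {065c, 17a0, 2a07, e5f3}.
In 5e84's history but not e5f3's: {5e84, 5ebb, b58d, d09e} — 4 commits.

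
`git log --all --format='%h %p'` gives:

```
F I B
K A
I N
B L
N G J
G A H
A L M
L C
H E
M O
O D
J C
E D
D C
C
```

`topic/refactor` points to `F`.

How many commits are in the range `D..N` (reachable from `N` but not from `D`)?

9

Reachable from N: {A, C, D, E, G, H, J, L, M, N, O}.
Reachable from D: {C, D}.
In N's history but not D's: {A, E, G, H, J, L, M, N, O} — 9 commits.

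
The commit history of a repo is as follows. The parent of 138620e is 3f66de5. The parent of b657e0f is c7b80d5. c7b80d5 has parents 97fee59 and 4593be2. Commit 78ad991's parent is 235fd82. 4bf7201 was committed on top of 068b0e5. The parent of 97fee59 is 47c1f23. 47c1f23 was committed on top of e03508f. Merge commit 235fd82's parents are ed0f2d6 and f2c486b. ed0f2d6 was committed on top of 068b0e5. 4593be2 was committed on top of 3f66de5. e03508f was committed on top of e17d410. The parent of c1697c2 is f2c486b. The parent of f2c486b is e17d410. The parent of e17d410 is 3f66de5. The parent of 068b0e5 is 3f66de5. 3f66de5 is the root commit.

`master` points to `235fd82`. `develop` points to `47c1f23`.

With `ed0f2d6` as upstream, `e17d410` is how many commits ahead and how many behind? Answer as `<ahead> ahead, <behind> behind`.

1 ahead, 2 behind

Reachable from e17d410: {3f66de5, e17d410}.
Reachable from ed0f2d6: {068b0e5, 3f66de5, ed0f2d6}.
Only in e17d410's history (ahead): {e17d410} — 1.
Only in ed0f2d6's history (behind): {068b0e5, ed0f2d6} — 2.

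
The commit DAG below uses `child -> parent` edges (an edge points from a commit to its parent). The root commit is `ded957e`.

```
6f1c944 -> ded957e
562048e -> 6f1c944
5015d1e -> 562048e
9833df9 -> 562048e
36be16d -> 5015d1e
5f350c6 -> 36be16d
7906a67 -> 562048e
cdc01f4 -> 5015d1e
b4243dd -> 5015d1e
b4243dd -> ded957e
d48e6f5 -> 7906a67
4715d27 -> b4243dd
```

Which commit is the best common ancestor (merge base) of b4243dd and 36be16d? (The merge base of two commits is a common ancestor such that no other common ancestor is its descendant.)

Ancestors of b4243dd: {5015d1e, 562048e, 6f1c944, b4243dd, ded957e}.
Ancestors of 36be16d: {36be16d, 5015d1e, 562048e, 6f1c944, ded957e}.
Common ancestors: {5015d1e, 562048e, 6f1c944, ded957e}.
Among these, 5015d1e is not an ancestor of any other common ancestor — it is the merge base.

5015d1e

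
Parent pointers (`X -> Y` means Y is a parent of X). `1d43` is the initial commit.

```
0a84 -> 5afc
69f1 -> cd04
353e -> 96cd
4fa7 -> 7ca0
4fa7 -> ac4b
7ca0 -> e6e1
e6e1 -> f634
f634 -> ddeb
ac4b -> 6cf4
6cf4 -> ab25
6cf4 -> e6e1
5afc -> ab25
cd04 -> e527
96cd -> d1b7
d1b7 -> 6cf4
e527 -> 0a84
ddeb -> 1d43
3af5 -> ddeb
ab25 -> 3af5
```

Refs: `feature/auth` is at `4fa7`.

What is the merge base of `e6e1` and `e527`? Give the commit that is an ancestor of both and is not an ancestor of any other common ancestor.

ddeb

Ancestors of e6e1: {1d43, ddeb, e6e1, f634}.
Ancestors of e527: {0a84, 1d43, 3af5, 5afc, ab25, ddeb, e527}.
Common ancestors: {1d43, ddeb}.
Among these, ddeb is not an ancestor of any other common ancestor — it is the merge base.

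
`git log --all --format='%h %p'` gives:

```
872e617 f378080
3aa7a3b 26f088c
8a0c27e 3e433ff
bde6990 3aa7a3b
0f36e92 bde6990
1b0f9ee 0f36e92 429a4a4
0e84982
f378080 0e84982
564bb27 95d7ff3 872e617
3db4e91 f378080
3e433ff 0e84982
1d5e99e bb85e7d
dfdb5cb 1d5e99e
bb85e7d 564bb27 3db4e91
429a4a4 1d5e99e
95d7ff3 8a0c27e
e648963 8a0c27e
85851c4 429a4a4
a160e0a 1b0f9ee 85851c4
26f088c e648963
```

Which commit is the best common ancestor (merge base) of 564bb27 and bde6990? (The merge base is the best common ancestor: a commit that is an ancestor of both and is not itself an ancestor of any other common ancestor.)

Ancestors of 564bb27: {0e84982, 3e433ff, 564bb27, 872e617, 8a0c27e, 95d7ff3, f378080}.
Ancestors of bde6990: {0e84982, 26f088c, 3aa7a3b, 3e433ff, 8a0c27e, bde6990, e648963}.
Common ancestors: {0e84982, 3e433ff, 8a0c27e}.
Among these, 8a0c27e is not an ancestor of any other common ancestor — it is the merge base.

8a0c27e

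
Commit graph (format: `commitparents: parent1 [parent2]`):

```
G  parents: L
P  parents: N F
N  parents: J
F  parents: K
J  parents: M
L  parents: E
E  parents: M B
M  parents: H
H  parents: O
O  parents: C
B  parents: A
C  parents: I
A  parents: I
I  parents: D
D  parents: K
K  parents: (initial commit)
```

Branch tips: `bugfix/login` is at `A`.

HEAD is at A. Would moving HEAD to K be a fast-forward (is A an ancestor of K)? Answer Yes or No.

A fast-forward from A to K is possible iff A is an ancestor of K.
Ancestors of K: {K}.
A is not among them, so fast-forward is not possible.

No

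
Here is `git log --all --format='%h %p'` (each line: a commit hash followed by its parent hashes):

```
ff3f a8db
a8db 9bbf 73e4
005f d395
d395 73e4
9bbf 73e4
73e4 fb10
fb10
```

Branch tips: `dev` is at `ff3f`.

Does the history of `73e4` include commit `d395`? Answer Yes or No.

Ancestors of 73e4: {73e4, fb10}.
d395 is not in that set, so it is not an ancestor of 73e4.

No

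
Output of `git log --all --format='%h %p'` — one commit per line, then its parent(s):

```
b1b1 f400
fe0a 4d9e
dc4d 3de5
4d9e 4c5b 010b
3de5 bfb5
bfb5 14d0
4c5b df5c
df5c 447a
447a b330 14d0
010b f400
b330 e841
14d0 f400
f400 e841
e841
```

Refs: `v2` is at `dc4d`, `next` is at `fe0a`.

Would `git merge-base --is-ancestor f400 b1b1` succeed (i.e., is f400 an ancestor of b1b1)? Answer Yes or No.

Yes

Ancestors of b1b1 (commits reachable by following parents): {b1b1, e841, f400}.
f400 is in that set, so it is an ancestor of b1b1.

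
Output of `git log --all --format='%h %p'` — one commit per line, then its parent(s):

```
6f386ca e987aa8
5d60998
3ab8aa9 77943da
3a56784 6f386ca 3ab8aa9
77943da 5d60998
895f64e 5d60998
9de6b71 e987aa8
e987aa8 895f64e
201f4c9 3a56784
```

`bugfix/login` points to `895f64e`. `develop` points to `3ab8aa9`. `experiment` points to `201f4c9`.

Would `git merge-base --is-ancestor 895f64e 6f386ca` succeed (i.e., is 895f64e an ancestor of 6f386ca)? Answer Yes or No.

Ancestors of 6f386ca (commits reachable by following parents): {5d60998, 6f386ca, 895f64e, e987aa8}.
895f64e is in that set, so it is an ancestor of 6f386ca.

Yes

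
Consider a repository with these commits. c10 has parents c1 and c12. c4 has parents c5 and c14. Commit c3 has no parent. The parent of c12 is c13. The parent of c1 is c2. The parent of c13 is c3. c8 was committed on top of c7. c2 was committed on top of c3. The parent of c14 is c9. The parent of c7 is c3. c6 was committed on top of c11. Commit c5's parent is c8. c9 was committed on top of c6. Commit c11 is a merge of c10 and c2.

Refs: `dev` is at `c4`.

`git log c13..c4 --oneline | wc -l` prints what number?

12

Reachable from c4: {c1, c10, c11, c12, c13, c14, c2, c3, c4, c5, c6, c7, c8, c9}.
Reachable from c13: {c13, c3}.
In c4's history but not c13's: {c1, c10, c11, c12, c14, c2, c4, c5, c6, c7, c8, c9} — 12 commits.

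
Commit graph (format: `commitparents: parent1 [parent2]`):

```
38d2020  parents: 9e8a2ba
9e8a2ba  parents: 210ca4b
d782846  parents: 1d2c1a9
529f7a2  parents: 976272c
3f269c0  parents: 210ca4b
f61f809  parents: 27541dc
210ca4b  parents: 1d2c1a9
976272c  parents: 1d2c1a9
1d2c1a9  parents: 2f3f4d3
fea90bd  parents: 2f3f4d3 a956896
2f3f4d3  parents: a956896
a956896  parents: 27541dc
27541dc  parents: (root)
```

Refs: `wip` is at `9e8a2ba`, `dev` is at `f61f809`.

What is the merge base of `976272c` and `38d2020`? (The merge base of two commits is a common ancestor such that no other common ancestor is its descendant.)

1d2c1a9

Ancestors of 976272c: {1d2c1a9, 27541dc, 2f3f4d3, 976272c, a956896}.
Ancestors of 38d2020: {1d2c1a9, 210ca4b, 27541dc, 2f3f4d3, 38d2020, 9e8a2ba, a956896}.
Common ancestors: {1d2c1a9, 27541dc, 2f3f4d3, a956896}.
Among these, 1d2c1a9 is not an ancestor of any other common ancestor — it is the merge base.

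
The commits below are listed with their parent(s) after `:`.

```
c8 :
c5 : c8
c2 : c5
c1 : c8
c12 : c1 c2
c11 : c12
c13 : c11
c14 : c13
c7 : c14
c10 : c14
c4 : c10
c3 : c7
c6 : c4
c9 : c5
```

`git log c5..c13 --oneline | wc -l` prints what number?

Reachable from c13: {c1, c11, c12, c13, c2, c5, c8}.
Reachable from c5: {c5, c8}.
In c13's history but not c5's: {c1, c11, c12, c13, c2} — 5 commits.

5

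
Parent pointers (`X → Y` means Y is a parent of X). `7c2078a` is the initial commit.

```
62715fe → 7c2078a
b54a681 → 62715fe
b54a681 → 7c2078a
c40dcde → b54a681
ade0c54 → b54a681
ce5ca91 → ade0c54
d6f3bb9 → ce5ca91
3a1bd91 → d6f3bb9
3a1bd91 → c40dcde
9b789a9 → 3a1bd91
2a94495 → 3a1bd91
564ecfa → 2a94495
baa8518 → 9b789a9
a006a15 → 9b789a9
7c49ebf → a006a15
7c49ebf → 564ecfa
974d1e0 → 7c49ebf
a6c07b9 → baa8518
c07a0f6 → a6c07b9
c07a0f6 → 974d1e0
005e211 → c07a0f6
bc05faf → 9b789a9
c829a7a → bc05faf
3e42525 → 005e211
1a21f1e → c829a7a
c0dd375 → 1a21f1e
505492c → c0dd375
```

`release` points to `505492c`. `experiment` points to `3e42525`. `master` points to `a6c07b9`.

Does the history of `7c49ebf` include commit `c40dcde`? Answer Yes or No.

Yes

Ancestors of 7c49ebf (commits reachable by following parents): {2a94495, 3a1bd91, 564ecfa, 62715fe, 7c2078a, 7c49ebf, 9b789a9, a006a15, ade0c54, b54a681, c40dcde, ce5ca91, d6f3bb9}.
c40dcde is in that set, so it is an ancestor of 7c49ebf.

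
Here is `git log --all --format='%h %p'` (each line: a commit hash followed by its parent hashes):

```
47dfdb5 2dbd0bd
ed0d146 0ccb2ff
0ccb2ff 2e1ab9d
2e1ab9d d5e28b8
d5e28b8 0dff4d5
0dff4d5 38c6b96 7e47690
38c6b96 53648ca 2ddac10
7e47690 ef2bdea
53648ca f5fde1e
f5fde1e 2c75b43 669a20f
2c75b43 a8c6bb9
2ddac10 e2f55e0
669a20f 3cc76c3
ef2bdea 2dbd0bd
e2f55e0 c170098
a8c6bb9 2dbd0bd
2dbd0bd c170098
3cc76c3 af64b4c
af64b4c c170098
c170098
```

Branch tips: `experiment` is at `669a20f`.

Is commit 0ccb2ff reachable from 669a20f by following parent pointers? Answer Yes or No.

No

Ancestors of 669a20f: {3cc76c3, 669a20f, af64b4c, c170098}.
0ccb2ff is not in that set, so it is not an ancestor of 669a20f.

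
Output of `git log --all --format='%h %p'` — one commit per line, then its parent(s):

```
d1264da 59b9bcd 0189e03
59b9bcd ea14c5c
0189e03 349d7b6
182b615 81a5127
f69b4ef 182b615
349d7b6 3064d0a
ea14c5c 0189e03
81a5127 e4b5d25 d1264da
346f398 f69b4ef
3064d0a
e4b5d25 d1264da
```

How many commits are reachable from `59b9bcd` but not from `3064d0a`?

4

Reachable from 59b9bcd: {0189e03, 3064d0a, 349d7b6, 59b9bcd, ea14c5c}.
Reachable from 3064d0a: {3064d0a}.
In 59b9bcd's history but not 3064d0a's: {0189e03, 349d7b6, 59b9bcd, ea14c5c} — 4 commits.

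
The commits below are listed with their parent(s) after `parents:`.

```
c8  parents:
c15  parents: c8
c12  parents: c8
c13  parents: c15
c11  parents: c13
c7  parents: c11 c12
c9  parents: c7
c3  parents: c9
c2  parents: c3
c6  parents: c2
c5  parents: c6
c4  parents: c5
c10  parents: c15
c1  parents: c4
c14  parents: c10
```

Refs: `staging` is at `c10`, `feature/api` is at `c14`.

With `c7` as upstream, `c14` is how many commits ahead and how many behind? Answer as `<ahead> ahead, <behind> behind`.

Reachable from c14: {c10, c14, c15, c8}.
Reachable from c7: {c11, c12, c13, c15, c7, c8}.
Only in c14's history (ahead): {c10, c14} — 2.
Only in c7's history (behind): {c11, c12, c13, c7} — 4.

2 ahead, 4 behind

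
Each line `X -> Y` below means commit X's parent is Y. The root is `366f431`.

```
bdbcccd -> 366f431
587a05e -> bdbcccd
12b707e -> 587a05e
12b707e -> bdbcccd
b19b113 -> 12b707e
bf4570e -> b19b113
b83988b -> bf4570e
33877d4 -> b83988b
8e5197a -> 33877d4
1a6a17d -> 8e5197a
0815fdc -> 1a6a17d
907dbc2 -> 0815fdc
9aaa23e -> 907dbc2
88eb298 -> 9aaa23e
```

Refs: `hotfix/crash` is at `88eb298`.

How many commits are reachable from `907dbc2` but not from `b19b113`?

Reachable from 907dbc2: {0815fdc, 12b707e, 1a6a17d, 33877d4, 366f431, 587a05e, 8e5197a, 907dbc2, b19b113, b83988b, bdbcccd, bf4570e}.
Reachable from b19b113: {12b707e, 366f431, 587a05e, b19b113, bdbcccd}.
In 907dbc2's history but not b19b113's: {0815fdc, 1a6a17d, 33877d4, 8e5197a, 907dbc2, b83988b, bf4570e} — 7 commits.

7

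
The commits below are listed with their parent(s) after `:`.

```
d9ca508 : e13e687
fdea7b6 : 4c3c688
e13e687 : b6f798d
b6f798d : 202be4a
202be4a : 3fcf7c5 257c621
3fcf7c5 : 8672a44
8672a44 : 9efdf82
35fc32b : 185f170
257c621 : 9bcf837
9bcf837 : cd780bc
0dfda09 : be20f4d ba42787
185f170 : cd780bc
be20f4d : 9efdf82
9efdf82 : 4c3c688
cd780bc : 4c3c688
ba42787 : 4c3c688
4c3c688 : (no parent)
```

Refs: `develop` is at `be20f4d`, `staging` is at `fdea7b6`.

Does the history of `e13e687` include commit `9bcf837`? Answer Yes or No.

Ancestors of e13e687 (commits reachable by following parents): {202be4a, 257c621, 3fcf7c5, 4c3c688, 8672a44, 9bcf837, 9efdf82, b6f798d, cd780bc, e13e687}.
9bcf837 is in that set, so it is an ancestor of e13e687.

Yes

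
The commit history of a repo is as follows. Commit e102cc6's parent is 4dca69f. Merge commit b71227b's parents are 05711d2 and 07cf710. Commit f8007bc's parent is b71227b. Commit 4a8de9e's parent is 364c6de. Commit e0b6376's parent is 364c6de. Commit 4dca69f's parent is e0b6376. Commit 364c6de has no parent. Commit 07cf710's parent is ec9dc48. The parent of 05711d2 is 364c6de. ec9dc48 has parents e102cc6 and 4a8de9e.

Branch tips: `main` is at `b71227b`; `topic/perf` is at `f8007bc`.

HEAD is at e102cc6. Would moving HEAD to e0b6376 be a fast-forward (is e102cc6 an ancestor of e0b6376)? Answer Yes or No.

No

A fast-forward from e102cc6 to e0b6376 is possible iff e102cc6 is an ancestor of e0b6376.
Ancestors of e0b6376: {364c6de, e0b6376}.
e102cc6 is not among them, so fast-forward is not possible.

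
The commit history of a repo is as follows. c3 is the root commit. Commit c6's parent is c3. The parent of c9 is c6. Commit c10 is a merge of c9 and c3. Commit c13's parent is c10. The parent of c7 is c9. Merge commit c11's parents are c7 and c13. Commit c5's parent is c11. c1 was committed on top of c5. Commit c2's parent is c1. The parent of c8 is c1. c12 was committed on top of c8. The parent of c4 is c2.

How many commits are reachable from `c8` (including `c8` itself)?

Walking parent pointers from c8: reachable set = {c1, c10, c11, c13, c3, c5, c6, c7, c8, c9}.
That is 10 commits.

10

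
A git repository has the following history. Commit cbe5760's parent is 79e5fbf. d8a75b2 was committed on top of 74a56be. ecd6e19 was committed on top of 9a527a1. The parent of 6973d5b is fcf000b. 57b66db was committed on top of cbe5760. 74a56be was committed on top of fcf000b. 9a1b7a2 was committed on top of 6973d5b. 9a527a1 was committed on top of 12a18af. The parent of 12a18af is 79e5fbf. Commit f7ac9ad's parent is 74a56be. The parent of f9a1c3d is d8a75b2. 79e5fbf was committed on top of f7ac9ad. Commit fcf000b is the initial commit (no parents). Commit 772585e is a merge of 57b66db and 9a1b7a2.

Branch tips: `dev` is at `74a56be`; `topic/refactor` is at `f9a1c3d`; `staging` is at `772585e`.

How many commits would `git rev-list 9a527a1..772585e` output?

5

Reachable from 772585e: {57b66db, 6973d5b, 74a56be, 772585e, 79e5fbf, 9a1b7a2, cbe5760, f7ac9ad, fcf000b}.
Reachable from 9a527a1: {12a18af, 74a56be, 79e5fbf, 9a527a1, f7ac9ad, fcf000b}.
In 772585e's history but not 9a527a1's: {57b66db, 6973d5b, 772585e, 9a1b7a2, cbe5760} — 5 commits.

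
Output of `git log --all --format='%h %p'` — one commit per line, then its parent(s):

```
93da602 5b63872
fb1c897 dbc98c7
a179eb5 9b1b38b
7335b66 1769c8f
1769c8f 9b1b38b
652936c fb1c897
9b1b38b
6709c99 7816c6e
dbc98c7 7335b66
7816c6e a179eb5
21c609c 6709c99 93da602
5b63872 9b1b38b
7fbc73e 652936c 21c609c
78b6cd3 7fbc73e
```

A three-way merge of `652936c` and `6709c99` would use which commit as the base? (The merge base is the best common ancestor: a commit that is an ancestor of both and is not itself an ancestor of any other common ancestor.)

Ancestors of 652936c: {1769c8f, 652936c, 7335b66, 9b1b38b, dbc98c7, fb1c897}.
Ancestors of 6709c99: {6709c99, 7816c6e, 9b1b38b, a179eb5}.
Common ancestors: {9b1b38b}.
The only common ancestor is 9b1b38b, so it is the merge base.

9b1b38b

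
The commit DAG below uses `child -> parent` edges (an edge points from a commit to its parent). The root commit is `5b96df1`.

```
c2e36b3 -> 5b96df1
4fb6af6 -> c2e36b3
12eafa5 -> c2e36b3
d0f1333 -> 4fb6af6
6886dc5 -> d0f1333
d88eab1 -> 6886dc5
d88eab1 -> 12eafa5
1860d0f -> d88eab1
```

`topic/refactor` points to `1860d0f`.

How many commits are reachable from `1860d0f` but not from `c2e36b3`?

6

Reachable from 1860d0f: {12eafa5, 1860d0f, 4fb6af6, 5b96df1, 6886dc5, c2e36b3, d0f1333, d88eab1}.
Reachable from c2e36b3: {5b96df1, c2e36b3}.
In 1860d0f's history but not c2e36b3's: {12eafa5, 1860d0f, 4fb6af6, 6886dc5, d0f1333, d88eab1} — 6 commits.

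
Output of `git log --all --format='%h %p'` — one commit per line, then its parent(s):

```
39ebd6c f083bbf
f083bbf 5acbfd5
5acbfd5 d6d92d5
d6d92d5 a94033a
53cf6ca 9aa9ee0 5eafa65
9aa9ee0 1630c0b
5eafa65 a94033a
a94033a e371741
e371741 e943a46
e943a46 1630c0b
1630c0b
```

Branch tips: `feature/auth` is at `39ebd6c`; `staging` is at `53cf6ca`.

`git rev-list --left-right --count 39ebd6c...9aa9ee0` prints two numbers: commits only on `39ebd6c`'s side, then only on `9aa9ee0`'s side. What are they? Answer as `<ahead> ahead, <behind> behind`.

Reachable from 39ebd6c: {1630c0b, 39ebd6c, 5acbfd5, a94033a, d6d92d5, e371741, e943a46, f083bbf}.
Reachable from 9aa9ee0: {1630c0b, 9aa9ee0}.
Only in 39ebd6c's history (ahead): {39ebd6c, 5acbfd5, a94033a, d6d92d5, e371741, e943a46, f083bbf} — 7.
Only in 9aa9ee0's history (behind): {9aa9ee0} — 1.

7 ahead, 1 behind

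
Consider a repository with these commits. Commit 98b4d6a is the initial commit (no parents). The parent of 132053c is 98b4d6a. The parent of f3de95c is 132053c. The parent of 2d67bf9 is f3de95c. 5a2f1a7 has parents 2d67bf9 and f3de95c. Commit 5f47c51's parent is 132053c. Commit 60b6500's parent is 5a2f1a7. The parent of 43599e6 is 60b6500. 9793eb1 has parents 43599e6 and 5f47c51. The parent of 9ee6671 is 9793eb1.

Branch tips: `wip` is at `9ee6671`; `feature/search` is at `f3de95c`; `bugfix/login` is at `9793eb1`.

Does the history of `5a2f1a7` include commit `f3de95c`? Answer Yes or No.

Ancestors of 5a2f1a7 (commits reachable by following parents): {132053c, 2d67bf9, 5a2f1a7, 98b4d6a, f3de95c}.
f3de95c is in that set, so it is an ancestor of 5a2f1a7.

Yes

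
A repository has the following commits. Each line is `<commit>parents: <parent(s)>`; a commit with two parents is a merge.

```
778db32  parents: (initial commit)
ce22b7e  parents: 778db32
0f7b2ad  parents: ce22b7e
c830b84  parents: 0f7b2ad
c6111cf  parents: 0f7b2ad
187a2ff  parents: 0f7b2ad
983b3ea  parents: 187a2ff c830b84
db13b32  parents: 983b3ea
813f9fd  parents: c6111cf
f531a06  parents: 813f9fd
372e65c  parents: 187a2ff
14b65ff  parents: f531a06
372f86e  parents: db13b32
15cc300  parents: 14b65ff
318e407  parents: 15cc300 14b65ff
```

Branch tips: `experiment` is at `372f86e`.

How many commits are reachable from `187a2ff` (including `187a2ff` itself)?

Walking parent pointers from 187a2ff: reachable set = {0f7b2ad, 187a2ff, 778db32, ce22b7e}.
That is 4 commits.

4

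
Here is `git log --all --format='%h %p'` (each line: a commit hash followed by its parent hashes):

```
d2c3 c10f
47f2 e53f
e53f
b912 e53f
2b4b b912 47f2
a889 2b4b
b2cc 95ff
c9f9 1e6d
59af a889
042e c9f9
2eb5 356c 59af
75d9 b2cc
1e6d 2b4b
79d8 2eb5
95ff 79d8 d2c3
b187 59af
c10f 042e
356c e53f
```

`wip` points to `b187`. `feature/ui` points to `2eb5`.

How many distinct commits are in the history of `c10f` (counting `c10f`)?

Walking parent pointers from c10f: reachable set = {042e, 1e6d, 2b4b, 47f2, b912, c10f, c9f9, e53f}.
That is 8 commits.

8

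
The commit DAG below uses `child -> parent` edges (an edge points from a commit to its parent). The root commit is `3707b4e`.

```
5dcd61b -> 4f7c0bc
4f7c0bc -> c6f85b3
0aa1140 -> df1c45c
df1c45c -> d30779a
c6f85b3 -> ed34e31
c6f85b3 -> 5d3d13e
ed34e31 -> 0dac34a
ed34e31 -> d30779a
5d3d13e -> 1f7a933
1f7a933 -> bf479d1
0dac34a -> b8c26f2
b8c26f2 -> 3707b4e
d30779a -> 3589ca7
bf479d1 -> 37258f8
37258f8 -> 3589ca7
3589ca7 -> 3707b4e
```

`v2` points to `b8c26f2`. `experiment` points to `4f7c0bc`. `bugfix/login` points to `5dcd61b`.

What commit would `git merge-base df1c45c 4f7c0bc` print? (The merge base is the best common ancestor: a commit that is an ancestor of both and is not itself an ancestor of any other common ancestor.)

d30779a

Ancestors of df1c45c: {3589ca7, 3707b4e, d30779a, df1c45c}.
Ancestors of 4f7c0bc: {0dac34a, 1f7a933, 3589ca7, 3707b4e, 37258f8, 4f7c0bc, 5d3d13e, b8c26f2, bf479d1, c6f85b3, d30779a, ed34e31}.
Common ancestors: {3589ca7, 3707b4e, d30779a}.
Among these, d30779a is not an ancestor of any other common ancestor — it is the merge base.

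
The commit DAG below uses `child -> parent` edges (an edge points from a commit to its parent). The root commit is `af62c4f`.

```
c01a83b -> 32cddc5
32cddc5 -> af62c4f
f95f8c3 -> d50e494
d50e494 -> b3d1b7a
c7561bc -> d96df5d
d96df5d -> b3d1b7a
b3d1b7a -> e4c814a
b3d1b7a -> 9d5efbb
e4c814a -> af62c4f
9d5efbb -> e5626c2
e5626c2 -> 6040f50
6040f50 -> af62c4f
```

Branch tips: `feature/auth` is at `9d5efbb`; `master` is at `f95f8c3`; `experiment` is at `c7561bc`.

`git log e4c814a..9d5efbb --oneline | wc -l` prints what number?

3

Reachable from 9d5efbb: {6040f50, 9d5efbb, af62c4f, e5626c2}.
Reachable from e4c814a: {af62c4f, e4c814a}.
In 9d5efbb's history but not e4c814a's: {6040f50, 9d5efbb, e5626c2} — 3 commits.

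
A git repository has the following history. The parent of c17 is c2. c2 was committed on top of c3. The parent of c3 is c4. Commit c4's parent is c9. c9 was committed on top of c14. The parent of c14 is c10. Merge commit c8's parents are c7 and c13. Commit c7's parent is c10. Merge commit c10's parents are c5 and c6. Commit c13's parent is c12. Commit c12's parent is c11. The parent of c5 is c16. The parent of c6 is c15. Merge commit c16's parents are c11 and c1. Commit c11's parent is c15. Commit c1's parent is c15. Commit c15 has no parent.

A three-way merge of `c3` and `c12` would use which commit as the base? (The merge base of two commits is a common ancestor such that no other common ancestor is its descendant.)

c11

Ancestors of c3: {c1, c10, c11, c14, c15, c16, c3, c4, c5, c6, c9}.
Ancestors of c12: {c11, c12, c15}.
Common ancestors: {c11, c15}.
Among these, c11 is not an ancestor of any other common ancestor — it is the merge base.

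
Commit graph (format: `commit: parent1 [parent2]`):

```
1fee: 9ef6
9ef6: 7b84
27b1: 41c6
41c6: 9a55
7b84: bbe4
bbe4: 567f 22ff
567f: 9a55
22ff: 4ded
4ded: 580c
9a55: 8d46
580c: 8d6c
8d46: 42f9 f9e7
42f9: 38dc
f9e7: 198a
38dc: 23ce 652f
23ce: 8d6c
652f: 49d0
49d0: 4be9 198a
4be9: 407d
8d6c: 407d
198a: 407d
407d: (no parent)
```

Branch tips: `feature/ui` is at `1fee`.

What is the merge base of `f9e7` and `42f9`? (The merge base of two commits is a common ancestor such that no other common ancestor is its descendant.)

198a

Ancestors of f9e7: {198a, 407d, f9e7}.
Ancestors of 42f9: {198a, 23ce, 38dc, 407d, 42f9, 49d0, 4be9, 652f, 8d6c}.
Common ancestors: {198a, 407d}.
Among these, 198a is not an ancestor of any other common ancestor — it is the merge base.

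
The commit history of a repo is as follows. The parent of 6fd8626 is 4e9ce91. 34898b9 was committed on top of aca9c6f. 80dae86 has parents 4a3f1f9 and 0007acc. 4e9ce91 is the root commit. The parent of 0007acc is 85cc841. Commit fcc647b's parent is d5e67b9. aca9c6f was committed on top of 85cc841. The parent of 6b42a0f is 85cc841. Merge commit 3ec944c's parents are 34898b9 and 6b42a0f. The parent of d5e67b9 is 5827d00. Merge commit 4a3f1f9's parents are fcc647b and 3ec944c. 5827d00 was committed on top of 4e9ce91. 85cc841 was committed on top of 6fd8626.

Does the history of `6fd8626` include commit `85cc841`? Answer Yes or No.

No

Ancestors of 6fd8626: {4e9ce91, 6fd8626}.
85cc841 is not in that set, so it is not an ancestor of 6fd8626.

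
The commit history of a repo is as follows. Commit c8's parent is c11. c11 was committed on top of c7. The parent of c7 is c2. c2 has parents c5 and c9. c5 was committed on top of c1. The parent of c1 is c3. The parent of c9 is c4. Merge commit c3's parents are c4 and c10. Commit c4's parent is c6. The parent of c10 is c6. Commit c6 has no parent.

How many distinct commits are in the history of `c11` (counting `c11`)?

Walking parent pointers from c11: reachable set = {c1, c10, c11, c2, c3, c4, c5, c6, c7, c9}.
That is 10 commits.

10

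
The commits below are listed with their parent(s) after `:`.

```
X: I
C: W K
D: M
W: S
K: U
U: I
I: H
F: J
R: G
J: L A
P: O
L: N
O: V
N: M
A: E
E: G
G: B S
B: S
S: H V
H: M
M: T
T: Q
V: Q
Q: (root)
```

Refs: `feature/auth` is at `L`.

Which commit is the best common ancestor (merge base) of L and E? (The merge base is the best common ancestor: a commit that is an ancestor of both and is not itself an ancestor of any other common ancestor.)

Ancestors of L: {L, M, N, Q, T}.
Ancestors of E: {B, E, G, H, M, Q, S, T, V}.
Common ancestors: {M, Q, T}.
Among these, M is not an ancestor of any other common ancestor — it is the merge base.

M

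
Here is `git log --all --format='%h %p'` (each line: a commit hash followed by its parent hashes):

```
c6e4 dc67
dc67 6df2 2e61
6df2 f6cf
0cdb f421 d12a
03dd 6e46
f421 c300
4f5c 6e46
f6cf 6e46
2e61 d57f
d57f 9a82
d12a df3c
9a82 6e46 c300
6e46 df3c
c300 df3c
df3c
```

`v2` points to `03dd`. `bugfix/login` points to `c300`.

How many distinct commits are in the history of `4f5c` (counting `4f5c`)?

Walking parent pointers from 4f5c: reachable set = {4f5c, 6e46, df3c}.
That is 3 commits.

3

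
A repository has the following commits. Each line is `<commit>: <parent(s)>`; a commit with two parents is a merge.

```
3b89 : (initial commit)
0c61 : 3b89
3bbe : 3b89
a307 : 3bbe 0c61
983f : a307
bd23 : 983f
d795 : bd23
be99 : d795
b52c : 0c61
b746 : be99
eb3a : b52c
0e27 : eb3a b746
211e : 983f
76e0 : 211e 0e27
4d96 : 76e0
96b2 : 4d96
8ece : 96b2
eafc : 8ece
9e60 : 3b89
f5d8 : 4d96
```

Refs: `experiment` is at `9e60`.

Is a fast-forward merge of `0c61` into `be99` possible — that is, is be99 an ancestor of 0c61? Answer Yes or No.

A fast-forward from be99 to 0c61 is possible iff be99 is an ancestor of 0c61.
Ancestors of 0c61: {0c61, 3b89}.
be99 is not among them, so fast-forward is not possible.

No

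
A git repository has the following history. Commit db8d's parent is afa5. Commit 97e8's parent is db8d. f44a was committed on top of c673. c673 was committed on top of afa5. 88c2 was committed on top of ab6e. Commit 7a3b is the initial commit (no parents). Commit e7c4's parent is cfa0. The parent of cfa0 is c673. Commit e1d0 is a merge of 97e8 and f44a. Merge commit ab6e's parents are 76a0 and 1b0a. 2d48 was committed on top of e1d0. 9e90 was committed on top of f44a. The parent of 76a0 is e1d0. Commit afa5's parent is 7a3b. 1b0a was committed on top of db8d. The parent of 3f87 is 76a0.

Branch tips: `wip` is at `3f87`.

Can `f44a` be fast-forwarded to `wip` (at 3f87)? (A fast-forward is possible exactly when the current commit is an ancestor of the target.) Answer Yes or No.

A fast-forward from f44a to 3f87 is possible iff f44a is an ancestor of 3f87.
Ancestors of 3f87: {3f87, 76a0, 7a3b, 97e8, afa5, c673, db8d, e1d0, f44a}.
f44a is among them, so fast-forward is possible.

Yes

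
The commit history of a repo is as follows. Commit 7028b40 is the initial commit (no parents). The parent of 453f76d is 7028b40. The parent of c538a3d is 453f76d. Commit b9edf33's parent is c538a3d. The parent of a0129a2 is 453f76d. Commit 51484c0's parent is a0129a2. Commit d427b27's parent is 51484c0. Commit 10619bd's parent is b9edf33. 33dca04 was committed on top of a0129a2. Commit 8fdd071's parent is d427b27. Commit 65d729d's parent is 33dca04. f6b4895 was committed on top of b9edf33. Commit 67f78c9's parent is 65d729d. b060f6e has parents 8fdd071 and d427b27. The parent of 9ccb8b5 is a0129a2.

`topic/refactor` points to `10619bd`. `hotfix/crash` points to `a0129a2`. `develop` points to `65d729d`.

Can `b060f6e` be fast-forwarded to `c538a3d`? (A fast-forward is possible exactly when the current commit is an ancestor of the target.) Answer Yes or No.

A fast-forward from b060f6e to c538a3d is possible iff b060f6e is an ancestor of c538a3d.
Ancestors of c538a3d: {453f76d, 7028b40, c538a3d}.
b060f6e is not among them, so fast-forward is not possible.

No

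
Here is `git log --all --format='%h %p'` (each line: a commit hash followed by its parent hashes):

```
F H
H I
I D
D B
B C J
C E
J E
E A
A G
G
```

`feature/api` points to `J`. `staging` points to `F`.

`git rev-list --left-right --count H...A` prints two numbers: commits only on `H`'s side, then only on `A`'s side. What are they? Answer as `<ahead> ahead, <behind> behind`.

Reachable from H: {A, B, C, D, E, G, H, I, J}.
Reachable from A: {A, G}.
Only in H's history (ahead): {B, C, D, E, H, I, J} — 7.
Only in A's history (behind): {} — 0.

7 ahead, 0 behind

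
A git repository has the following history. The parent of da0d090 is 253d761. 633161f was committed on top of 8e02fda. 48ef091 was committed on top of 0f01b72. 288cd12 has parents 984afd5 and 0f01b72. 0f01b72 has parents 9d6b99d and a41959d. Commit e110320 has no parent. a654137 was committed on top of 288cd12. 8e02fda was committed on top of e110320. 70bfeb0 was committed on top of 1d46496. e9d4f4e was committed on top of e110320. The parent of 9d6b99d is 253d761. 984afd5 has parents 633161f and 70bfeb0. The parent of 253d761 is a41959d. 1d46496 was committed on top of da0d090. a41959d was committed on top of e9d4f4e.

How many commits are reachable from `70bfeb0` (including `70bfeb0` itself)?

7

Walking parent pointers from 70bfeb0: reachable set = {1d46496, 253d761, 70bfeb0, a41959d, da0d090, e110320, e9d4f4e}.
That is 7 commits.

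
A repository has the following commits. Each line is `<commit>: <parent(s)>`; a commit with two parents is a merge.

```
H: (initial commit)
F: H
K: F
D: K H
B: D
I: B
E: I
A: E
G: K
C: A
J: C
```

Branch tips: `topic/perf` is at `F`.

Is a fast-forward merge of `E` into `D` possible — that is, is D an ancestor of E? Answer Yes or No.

Yes

A fast-forward from D to E is possible iff D is an ancestor of E.
Ancestors of E: {B, D, E, F, H, I, K}.
D is among them, so fast-forward is possible.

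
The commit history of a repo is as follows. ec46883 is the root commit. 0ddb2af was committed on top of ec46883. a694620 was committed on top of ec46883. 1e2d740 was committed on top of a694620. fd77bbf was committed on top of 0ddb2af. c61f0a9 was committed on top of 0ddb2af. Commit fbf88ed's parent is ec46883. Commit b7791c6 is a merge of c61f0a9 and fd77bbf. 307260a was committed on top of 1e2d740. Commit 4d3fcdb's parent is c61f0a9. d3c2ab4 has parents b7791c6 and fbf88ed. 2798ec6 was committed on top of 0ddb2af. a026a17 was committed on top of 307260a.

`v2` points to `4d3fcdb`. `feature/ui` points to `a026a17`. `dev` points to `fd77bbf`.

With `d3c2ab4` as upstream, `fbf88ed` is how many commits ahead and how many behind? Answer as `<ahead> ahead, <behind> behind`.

Reachable from fbf88ed: {ec46883, fbf88ed}.
Reachable from d3c2ab4: {0ddb2af, b7791c6, c61f0a9, d3c2ab4, ec46883, fbf88ed, fd77bbf}.
Only in fbf88ed's history (ahead): {} — 0.
Only in d3c2ab4's history (behind): {0ddb2af, b7791c6, c61f0a9, d3c2ab4, fd77bbf} — 5.

0 ahead, 5 behind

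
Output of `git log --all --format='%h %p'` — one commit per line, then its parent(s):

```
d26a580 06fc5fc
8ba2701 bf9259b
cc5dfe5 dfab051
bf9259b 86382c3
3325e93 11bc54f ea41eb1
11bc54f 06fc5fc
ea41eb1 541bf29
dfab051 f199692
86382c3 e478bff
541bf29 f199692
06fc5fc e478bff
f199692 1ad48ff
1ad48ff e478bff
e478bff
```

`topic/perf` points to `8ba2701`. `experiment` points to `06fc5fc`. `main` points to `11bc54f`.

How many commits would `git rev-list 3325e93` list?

8

Walking parent pointers from 3325e93: reachable set = {06fc5fc, 11bc54f, 1ad48ff, 3325e93, 541bf29, e478bff, ea41eb1, f199692}.
That is 8 commits.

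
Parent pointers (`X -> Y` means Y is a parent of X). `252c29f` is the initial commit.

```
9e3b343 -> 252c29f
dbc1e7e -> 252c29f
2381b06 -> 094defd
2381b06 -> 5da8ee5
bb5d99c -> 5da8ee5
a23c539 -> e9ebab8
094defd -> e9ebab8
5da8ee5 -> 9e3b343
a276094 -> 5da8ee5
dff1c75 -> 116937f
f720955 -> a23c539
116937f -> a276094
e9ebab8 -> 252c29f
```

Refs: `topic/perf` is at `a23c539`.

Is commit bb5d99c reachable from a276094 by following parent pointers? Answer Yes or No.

No

Ancestors of a276094: {252c29f, 5da8ee5, 9e3b343, a276094}.
bb5d99c is not in that set, so it is not an ancestor of a276094.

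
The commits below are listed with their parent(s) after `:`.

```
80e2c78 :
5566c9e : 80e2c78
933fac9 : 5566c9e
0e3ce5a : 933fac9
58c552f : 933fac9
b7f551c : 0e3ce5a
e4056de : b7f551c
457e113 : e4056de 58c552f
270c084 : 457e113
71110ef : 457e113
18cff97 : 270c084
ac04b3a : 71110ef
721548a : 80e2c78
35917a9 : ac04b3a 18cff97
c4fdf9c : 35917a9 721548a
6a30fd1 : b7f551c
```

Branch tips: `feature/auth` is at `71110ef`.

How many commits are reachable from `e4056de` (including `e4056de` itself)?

Walking parent pointers from e4056de: reachable set = {0e3ce5a, 5566c9e, 80e2c78, 933fac9, b7f551c, e4056de}.
That is 6 commits.

6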